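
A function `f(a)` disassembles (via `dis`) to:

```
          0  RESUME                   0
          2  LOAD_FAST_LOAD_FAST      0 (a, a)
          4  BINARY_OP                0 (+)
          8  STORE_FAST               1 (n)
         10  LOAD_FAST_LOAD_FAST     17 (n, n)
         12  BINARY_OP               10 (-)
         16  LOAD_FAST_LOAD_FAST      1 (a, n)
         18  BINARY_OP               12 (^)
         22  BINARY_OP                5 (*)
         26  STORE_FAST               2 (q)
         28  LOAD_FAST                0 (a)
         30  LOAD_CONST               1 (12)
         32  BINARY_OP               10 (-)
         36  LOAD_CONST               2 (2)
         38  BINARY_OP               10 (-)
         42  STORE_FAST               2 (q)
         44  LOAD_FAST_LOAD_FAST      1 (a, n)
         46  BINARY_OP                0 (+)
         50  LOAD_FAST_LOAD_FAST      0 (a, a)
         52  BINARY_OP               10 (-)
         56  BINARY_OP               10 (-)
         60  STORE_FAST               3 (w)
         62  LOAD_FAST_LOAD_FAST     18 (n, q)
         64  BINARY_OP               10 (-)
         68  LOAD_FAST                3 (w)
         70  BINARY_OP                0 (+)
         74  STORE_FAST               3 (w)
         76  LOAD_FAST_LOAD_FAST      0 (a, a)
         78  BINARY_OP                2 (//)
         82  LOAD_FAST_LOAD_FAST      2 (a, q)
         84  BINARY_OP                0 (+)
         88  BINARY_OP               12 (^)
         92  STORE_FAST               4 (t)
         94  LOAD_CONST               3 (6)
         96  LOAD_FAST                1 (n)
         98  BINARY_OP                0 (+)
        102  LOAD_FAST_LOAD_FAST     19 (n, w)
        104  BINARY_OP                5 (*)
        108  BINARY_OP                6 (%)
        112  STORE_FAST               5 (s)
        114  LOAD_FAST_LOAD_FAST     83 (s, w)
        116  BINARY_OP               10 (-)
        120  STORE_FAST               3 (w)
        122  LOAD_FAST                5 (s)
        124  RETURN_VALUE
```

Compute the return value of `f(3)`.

LOAD_FAST_LOAD_FAST a,a → push 3,3. Stack: [3, 3]
BINARY_OP + → 3 + 3 = 6. Stack: [6]
STORE_FAST n → n=6. Stack: []
LOAD_FAST_LOAD_FAST n,n → push 6,6. Stack: [6, 6]
BINARY_OP - → 6 - 6 = 0. Stack: [0]
LOAD_FAST_LOAD_FAST a,n → push 3,6. Stack: [0, 3, 6]
BINARY_OP ^ → 3 ^ 6 = 5. Stack: [0, 5]
BINARY_OP * → 0 * 5 = 0. Stack: [0]
STORE_FAST q → q=0. Stack: []
LOAD_FAST a → push 3. Stack: [3]
LOAD_CONST → push 12. Stack: [3, 12]
BINARY_OP - → 3 - 12 = -9. Stack: [-9]
LOAD_CONST → push 2. Stack: [-9, 2]
BINARY_OP - → -9 - 2 = -11. Stack: [-11]
STORE_FAST q → q=-11. Stack: []
LOAD_FAST_LOAD_FAST a,n → push 3,6. Stack: [3, 6]
BINARY_OP + → 3 + 6 = 9. Stack: [9]
LOAD_FAST_LOAD_FAST a,a → push 3,3. Stack: [9, 3, 3]
BINARY_OP - → 3 - 3 = 0. Stack: [9, 0]
BINARY_OP - → 9 - 0 = 9. Stack: [9]
STORE_FAST w → w=9. Stack: []
LOAD_FAST_LOAD_FAST n,q → push 6,-11. Stack: [6, -11]
BINARY_OP - → 6 - -11 = 17. Stack: [17]
LOAD_FAST w → push 9. Stack: [17, 9]
BINARY_OP + → 17 + 9 = 26. Stack: [26]
STORE_FAST w → w=26. Stack: []
LOAD_FAST_LOAD_FAST a,a → push 3,3. Stack: [3, 3]
BINARY_OP // → 3 // 3 = 1. Stack: [1]
LOAD_FAST_LOAD_FAST a,q → push 3,-11. Stack: [1, 3, -11]
BINARY_OP + → 3 + -11 = -8. Stack: [1, -8]
BINARY_OP ^ → 1 ^ -8 = -7. Stack: [-7]
STORE_FAST t → t=-7. Stack: []
LOAD_CONST → push 6. Stack: [6]
LOAD_FAST n → push 6. Stack: [6, 6]
BINARY_OP + → 6 + 6 = 12. Stack: [12]
LOAD_FAST_LOAD_FAST n,w → push 6,26. Stack: [12, 6, 26]
BINARY_OP * → 6 * 26 = 156. Stack: [12, 156]
BINARY_OP % → 12 % 156 = 12. Stack: [12]
STORE_FAST s → s=12. Stack: []
LOAD_FAST_LOAD_FAST s,w → push 12,26. Stack: [12, 26]
BINARY_OP - → 12 - 26 = -14. Stack: [-14]
STORE_FAST w → w=-14. Stack: []
LOAD_FAST s → push 12. Stack: [12]
RETURN_VALUE → return 12.

12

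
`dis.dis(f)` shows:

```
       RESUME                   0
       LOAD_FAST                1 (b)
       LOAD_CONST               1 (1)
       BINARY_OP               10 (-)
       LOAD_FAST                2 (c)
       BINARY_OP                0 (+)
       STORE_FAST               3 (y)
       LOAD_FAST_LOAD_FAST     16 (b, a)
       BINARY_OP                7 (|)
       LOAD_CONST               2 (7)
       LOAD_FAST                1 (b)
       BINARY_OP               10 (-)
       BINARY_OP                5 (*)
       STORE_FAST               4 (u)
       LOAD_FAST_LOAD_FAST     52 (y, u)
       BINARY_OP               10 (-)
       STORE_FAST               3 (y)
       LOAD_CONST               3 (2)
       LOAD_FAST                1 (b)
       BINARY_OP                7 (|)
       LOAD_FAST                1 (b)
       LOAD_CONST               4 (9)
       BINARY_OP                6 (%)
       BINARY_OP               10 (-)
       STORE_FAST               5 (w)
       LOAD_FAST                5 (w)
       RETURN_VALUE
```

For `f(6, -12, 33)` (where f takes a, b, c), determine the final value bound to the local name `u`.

-190

LOAD_FAST b → push -12. Stack: [-12]
LOAD_CONST → push 1. Stack: [-12, 1]
BINARY_OP - → -12 - 1 = -13. Stack: [-13]
LOAD_FAST c → push 33. Stack: [-13, 33]
BINARY_OP + → -13 + 33 = 20. Stack: [20]
STORE_FAST y → y=20. Stack: []
LOAD_FAST_LOAD_FAST b,a → push -12,6. Stack: [-12, 6]
BINARY_OP | → -12 | 6 = -10. Stack: [-10]
LOAD_CONST → push 7. Stack: [-10, 7]
LOAD_FAST b → push -12. Stack: [-10, 7, -12]
BINARY_OP - → 7 - -12 = 19. Stack: [-10, 19]
BINARY_OP * → -10 * 19 = -190. Stack: [-190]
STORE_FAST u → u=-190. Stack: []
LOAD_FAST_LOAD_FAST y,u → push 20,-190. Stack: [20, -190]
BINARY_OP - → 20 - -190 = 210. Stack: [210]
STORE_FAST y → y=210. Stack: []
LOAD_CONST → push 2. Stack: [2]
LOAD_FAST b → push -12. Stack: [2, -12]
BINARY_OP | → 2 | -12 = -10. Stack: [-10]
LOAD_FAST b → push -12. Stack: [-10, -12]
LOAD_CONST → push 9. Stack: [-10, -12, 9]
BINARY_OP % → -12 % 9 = 6. Stack: [-10, 6]
BINARY_OP - → -10 - 6 = -16. Stack: [-16]
STORE_FAST w → w=-16. Stack: []
LOAD_FAST w → push -16. Stack: [-16]
RETURN_VALUE → return -16.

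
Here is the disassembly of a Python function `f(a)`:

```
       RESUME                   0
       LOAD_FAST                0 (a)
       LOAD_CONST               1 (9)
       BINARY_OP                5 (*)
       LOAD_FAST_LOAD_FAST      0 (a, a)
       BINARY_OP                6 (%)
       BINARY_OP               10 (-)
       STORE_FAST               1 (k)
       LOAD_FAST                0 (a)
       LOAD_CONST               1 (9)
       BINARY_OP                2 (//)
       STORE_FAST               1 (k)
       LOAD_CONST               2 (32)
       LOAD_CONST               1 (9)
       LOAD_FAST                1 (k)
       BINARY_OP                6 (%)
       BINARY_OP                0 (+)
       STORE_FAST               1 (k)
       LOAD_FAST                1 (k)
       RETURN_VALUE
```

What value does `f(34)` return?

LOAD_FAST a → push 34. Stack: [34]
LOAD_CONST → push 9. Stack: [34, 9]
BINARY_OP * → 34 * 9 = 306. Stack: [306]
LOAD_FAST_LOAD_FAST a,a → push 34,34. Stack: [306, 34, 34]
BINARY_OP % → 34 % 34 = 0. Stack: [306, 0]
BINARY_OP - → 306 - 0 = 306. Stack: [306]
STORE_FAST k → k=306. Stack: []
LOAD_FAST a → push 34. Stack: [34]
LOAD_CONST → push 9. Stack: [34, 9]
BINARY_OP // → 34 // 9 = 3. Stack: [3]
STORE_FAST k → k=3. Stack: []
LOAD_CONST → push 32. Stack: [32]
LOAD_CONST → push 9. Stack: [32, 9]
LOAD_FAST k → push 3. Stack: [32, 9, 3]
BINARY_OP % → 9 % 3 = 0. Stack: [32, 0]
BINARY_OP + → 32 + 0 = 32. Stack: [32]
STORE_FAST k → k=32. Stack: []
LOAD_FAST k → push 32. Stack: [32]
RETURN_VALUE → return 32.

32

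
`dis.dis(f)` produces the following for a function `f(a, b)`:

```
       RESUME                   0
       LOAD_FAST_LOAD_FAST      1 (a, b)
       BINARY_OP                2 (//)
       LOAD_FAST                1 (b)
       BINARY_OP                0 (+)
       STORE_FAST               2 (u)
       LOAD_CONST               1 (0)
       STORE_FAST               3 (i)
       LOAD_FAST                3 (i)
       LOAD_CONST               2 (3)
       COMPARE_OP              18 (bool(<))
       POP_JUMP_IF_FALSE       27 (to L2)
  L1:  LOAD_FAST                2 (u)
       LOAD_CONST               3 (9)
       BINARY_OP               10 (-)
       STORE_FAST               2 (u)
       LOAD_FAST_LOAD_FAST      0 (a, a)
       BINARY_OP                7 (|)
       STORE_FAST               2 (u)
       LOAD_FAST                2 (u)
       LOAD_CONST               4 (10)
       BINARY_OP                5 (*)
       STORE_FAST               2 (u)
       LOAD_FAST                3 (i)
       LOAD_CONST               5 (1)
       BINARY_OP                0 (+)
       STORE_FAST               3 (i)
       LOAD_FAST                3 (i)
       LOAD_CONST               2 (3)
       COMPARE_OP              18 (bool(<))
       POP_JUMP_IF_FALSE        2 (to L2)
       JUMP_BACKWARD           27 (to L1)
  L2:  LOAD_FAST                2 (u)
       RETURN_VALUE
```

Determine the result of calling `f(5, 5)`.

50

LOAD_FAST_LOAD_FAST a,b → push 5,5
BINARY_OP // → 5 // 5 = 1
LOAD_FAST b → push 5
BINARY_OP + → 1 + 5 = 6
STORE_FAST u → u=6
LOAD_CONST → push 0
STORE_FAST i → i=0
LOAD_FAST i → push 0
LOAD_CONST → push 3
COMPARE_OP bool(<) → 0 vs 3 = True
POP_JUMP_IF_FALSE → pop True; no jump
LOAD_FAST u → push 6
LOAD_CONST → push 9
BINARY_OP - → 6 - 9 = -3
STORE_FAST u → u=-3
LOAD_FAST_LOAD_FAST a,a → push 5,5
BINARY_OP | → 5 | 5 = 5
STORE_FAST u → u=5
LOAD_FAST u → push 5
LOAD_CONST → push 10
BINARY_OP * → 5 * 10 = 50
STORE_FAST u → u=50
LOAD_FAST i → push 0
LOAD_CONST → push 1
BINARY_OP + → 0 + 1 = 1
STORE_FAST i → i=1
LOAD_FAST i → push 1
LOAD_CONST → push 3
COMPARE_OP bool(<) → 1 vs 3 = True
POP_JUMP_IF_FALSE → pop True; no jump
LOAD_FAST u → push 50
LOAD_CONST → push 9
BINARY_OP - → 50 - 9 = 41
STORE_FAST u → u=41
LOAD_FAST_LOAD_FAST a,a → push 5,5
BINARY_OP | → 5 | 5 = 5
STORE_FAST u → u=5
LOAD_FAST u → push 5
LOAD_CONST → push 10
BINARY_OP * → 5 * 10 = 50
STORE_FAST u → u=50
LOAD_FAST i → push 1
LOAD_CONST → push 1
BINARY_OP + → 1 + 1 = 2
STORE_FAST i → i=2
LOAD_FAST i → push 2
LOAD_CONST → push 3
COMPARE_OP bool(<) → 2 vs 3 = True
POP_JUMP_IF_FALSE → pop True; no jump
LOAD_FAST u → push 50
LOAD_CONST → push 9
BINARY_OP - → 50 - 9 = 41
STORE_FAST u → u=41
LOAD_FAST_LOAD_FAST a,a → push 5,5
BINARY_OP | → 5 | 5 = 5
STORE_FAST u → u=5
LOAD_FAST u → push 5
LOAD_CONST → push 10
BINARY_OP * → 5 * 10 = 50
STORE_FAST u → u=50
LOAD_FAST i → push 2
LOAD_CONST → push 1
BINARY_OP + → 2 + 1 = 3
STORE_FAST i → i=3
LOAD_FAST i → push 3
LOAD_CONST → push 3
COMPARE_OP bool(<) → 3 vs 3 = False
POP_JUMP_IF_FALSE → pop False; jump
LOAD_FAST u → push 50
RETURN_VALUE → return 50.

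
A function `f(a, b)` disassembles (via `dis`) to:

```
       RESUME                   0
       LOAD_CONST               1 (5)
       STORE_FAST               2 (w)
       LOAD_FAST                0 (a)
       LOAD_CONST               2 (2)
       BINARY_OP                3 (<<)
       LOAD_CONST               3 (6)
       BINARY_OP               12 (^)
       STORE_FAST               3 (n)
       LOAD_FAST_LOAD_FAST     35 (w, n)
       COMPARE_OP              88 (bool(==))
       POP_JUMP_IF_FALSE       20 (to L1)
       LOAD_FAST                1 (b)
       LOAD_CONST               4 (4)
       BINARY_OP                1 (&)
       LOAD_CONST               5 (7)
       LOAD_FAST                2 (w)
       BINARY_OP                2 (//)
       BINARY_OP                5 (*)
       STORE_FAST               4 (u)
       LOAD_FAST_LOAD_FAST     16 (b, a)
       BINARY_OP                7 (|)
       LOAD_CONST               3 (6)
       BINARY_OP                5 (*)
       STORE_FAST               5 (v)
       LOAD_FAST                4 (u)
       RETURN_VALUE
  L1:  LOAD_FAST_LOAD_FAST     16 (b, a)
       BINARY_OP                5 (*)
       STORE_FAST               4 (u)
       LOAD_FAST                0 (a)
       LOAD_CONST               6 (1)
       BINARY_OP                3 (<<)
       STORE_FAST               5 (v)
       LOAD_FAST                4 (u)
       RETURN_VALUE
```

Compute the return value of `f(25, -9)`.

LOAD_CONST → push 5. Stack: [5]
STORE_FAST w → w=5. Stack: []
LOAD_FAST a → push 25. Stack: [25]
LOAD_CONST → push 2. Stack: [25, 2]
BINARY_OP << → 25 << 2 = 100. Stack: [100]
LOAD_CONST → push 6. Stack: [100, 6]
BINARY_OP ^ → 100 ^ 6 = 98. Stack: [98]
STORE_FAST n → n=98. Stack: []
LOAD_FAST_LOAD_FAST w,n → push 5,98. Stack: [5, 98]
COMPARE_OP bool(==) → 5 vs 98 = False. Stack: [False]
POP_JUMP_IF_FALSE → pop False; jump. Stack: []
LOAD_FAST_LOAD_FAST b,a → push -9,25. Stack: [-9, 25]
BINARY_OP * → -9 * 25 = -225. Stack: [-225]
STORE_FAST u → u=-225. Stack: []
LOAD_FAST a → push 25. Stack: [25]
LOAD_CONST → push 1. Stack: [25, 1]
BINARY_OP << → 25 << 1 = 50. Stack: [50]
STORE_FAST v → v=50. Stack: []
LOAD_FAST u → push -225. Stack: [-225]
RETURN_VALUE → return -225.

-225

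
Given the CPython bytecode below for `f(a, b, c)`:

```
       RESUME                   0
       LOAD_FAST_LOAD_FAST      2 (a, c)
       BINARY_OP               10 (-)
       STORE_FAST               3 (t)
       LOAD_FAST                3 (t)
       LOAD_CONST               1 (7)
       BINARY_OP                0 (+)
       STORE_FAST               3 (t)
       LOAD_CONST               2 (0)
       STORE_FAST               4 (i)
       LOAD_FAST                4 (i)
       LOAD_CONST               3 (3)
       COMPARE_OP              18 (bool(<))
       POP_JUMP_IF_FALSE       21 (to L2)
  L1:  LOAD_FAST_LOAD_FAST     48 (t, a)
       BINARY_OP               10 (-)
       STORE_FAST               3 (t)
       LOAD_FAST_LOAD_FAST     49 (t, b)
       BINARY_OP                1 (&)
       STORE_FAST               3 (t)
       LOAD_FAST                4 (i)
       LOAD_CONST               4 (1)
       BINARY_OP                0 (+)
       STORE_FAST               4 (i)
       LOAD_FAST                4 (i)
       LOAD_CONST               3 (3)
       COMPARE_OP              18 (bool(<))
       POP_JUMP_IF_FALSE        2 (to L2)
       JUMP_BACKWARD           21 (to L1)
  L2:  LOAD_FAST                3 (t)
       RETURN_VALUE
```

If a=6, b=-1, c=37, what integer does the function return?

LOAD_FAST_LOAD_FAST a,c → push 6,37. Stack: [6, 37]
BINARY_OP - → 6 - 37 = -31. Stack: [-31]
STORE_FAST t → t=-31. Stack: []
LOAD_FAST t → push -31. Stack: [-31]
LOAD_CONST → push 7. Stack: [-31, 7]
BINARY_OP + → -31 + 7 = -24. Stack: [-24]
STORE_FAST t → t=-24. Stack: []
LOAD_CONST → push 0. Stack: [0]
STORE_FAST i → i=0. Stack: []
LOAD_FAST i → push 0. Stack: [0]
LOAD_CONST → push 3. Stack: [0, 3]
COMPARE_OP bool(<) → 0 vs 3 = True. Stack: [True]
POP_JUMP_IF_FALSE → pop True; no jump. Stack: []
LOAD_FAST_LOAD_FAST t,a → push -24,6. Stack: [-24, 6]
BINARY_OP - → -24 - 6 = -30. Stack: [-30]
STORE_FAST t → t=-30. Stack: []
LOAD_FAST_LOAD_FAST t,b → push -30,-1. Stack: [-30, -1]
BINARY_OP & → -30 & -1 = -30. Stack: [-30]
STORE_FAST t → t=-30. Stack: []
LOAD_FAST i → push 0. Stack: [0]
LOAD_CONST → push 1. Stack: [0, 1]
BINARY_OP + → 0 + 1 = 1. Stack: [1]
STORE_FAST i → i=1. Stack: []
LOAD_FAST i → push 1. Stack: [1]
LOAD_CONST → push 3. Stack: [1, 3]
COMPARE_OP bool(<) → 1 vs 3 = True. Stack: [True]
POP_JUMP_IF_FALSE → pop True; no jump. Stack: []
LOAD_FAST_LOAD_FAST t,a → push -30,6. Stack: [-30, 6]
BINARY_OP - → -30 - 6 = -36. Stack: [-36]
STORE_FAST t → t=-36. Stack: []
LOAD_FAST_LOAD_FAST t,b → push -36,-1. Stack: [-36, -1]
BINARY_OP & → -36 & -1 = -36. Stack: [-36]
STORE_FAST t → t=-36. Stack: []
LOAD_FAST i → push 1. Stack: [1]
LOAD_CONST → push 1. Stack: [1, 1]
BINARY_OP + → 1 + 1 = 2. Stack: [2]
STORE_FAST i → i=2. Stack: []
LOAD_FAST i → push 2. Stack: [2]
LOAD_CONST → push 3. Stack: [2, 3]
COMPARE_OP bool(<) → 2 vs 3 = True. Stack: [True]
POP_JUMP_IF_FALSE → pop True; no jump. Stack: []
LOAD_FAST_LOAD_FAST t,a → push -36,6. Stack: [-36, 6]
BINARY_OP - → -36 - 6 = -42. Stack: [-42]
STORE_FAST t → t=-42. Stack: []
LOAD_FAST_LOAD_FAST t,b → push -42,-1. Stack: [-42, -1]
BINARY_OP & → -42 & -1 = -42. Stack: [-42]
STORE_FAST t → t=-42. Stack: []
LOAD_FAST i → push 2. Stack: [2]
LOAD_CONST → push 1. Stack: [2, 1]
BINARY_OP + → 2 + 1 = 3. Stack: [3]
STORE_FAST i → i=3. Stack: []
LOAD_FAST i → push 3. Stack: [3]
LOAD_CONST → push 3. Stack: [3, 3]
COMPARE_OP bool(<) → 3 vs 3 = False. Stack: [False]
POP_JUMP_IF_FALSE → pop False; jump. Stack: []
LOAD_FAST t → push -42. Stack: [-42]
RETURN_VALUE → return -42.

-42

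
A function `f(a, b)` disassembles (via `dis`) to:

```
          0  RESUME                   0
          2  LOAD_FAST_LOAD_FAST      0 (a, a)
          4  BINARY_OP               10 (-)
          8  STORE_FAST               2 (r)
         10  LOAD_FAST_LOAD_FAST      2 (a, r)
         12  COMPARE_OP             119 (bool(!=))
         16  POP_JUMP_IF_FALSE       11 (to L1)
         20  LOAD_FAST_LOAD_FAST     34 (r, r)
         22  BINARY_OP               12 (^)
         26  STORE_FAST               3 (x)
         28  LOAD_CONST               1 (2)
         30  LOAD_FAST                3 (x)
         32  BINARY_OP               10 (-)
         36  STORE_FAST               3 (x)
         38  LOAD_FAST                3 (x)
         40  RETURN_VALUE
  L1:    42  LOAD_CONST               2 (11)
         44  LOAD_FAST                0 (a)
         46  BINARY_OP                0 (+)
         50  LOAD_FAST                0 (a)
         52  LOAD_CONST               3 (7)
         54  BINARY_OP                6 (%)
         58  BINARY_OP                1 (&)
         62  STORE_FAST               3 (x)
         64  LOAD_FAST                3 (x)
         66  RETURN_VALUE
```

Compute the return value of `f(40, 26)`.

2

LOAD_FAST_LOAD_FAST a,a → push 40,40. Stack: [40, 40]
BINARY_OP - → 40 - 40 = 0. Stack: [0]
STORE_FAST r → r=0. Stack: []
LOAD_FAST_LOAD_FAST a,r → push 40,0. Stack: [40, 0]
COMPARE_OP bool(!=) → 40 vs 0 = True. Stack: [True]
POP_JUMP_IF_FALSE → pop True; no jump. Stack: []
LOAD_FAST_LOAD_FAST r,r → push 0,0. Stack: [0, 0]
BINARY_OP ^ → 0 ^ 0 = 0. Stack: [0]
STORE_FAST x → x=0. Stack: []
LOAD_CONST → push 2. Stack: [2]
LOAD_FAST x → push 0. Stack: [2, 0]
BINARY_OP - → 2 - 0 = 2. Stack: [2]
STORE_FAST x → x=2. Stack: []
LOAD_FAST x → push 2. Stack: [2]
RETURN_VALUE → return 2.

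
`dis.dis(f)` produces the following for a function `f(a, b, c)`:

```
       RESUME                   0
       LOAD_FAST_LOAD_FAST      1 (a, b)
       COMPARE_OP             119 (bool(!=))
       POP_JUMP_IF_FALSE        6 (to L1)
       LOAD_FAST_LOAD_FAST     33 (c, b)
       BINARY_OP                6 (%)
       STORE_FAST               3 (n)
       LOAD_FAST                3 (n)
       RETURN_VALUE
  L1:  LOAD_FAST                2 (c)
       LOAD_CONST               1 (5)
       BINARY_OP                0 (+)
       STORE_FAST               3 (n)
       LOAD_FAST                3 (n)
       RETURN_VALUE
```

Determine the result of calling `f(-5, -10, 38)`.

-2

LOAD_FAST_LOAD_FAST a,b → push -5,-10. Stack: [-5, -10]
COMPARE_OP bool(!=) → -5 vs -10 = True. Stack: [True]
POP_JUMP_IF_FALSE → pop True; no jump. Stack: []
LOAD_FAST_LOAD_FAST c,b → push 38,-10. Stack: [38, -10]
BINARY_OP % → 38 % -10 = -2. Stack: [-2]
STORE_FAST n → n=-2. Stack: []
LOAD_FAST n → push -2. Stack: [-2]
RETURN_VALUE → return -2.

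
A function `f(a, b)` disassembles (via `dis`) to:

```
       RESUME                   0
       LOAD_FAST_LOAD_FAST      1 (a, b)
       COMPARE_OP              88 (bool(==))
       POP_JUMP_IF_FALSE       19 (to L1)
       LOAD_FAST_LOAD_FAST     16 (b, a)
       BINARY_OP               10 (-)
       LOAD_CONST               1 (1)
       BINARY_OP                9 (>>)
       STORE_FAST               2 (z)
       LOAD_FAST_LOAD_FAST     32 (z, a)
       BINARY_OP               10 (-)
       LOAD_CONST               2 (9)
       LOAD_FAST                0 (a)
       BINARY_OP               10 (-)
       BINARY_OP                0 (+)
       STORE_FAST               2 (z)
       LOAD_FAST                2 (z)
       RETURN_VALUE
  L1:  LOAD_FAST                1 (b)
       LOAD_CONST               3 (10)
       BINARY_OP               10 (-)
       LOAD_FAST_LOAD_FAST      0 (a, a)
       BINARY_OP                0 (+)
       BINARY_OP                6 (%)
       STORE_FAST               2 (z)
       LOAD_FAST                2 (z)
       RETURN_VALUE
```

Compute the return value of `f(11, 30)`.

20

LOAD_FAST_LOAD_FAST a,b → push 11,30. Stack: [11, 30]
COMPARE_OP bool(==) → 11 vs 30 = False. Stack: [False]
POP_JUMP_IF_FALSE → pop False; jump. Stack: []
LOAD_FAST b → push 30. Stack: [30]
LOAD_CONST → push 10. Stack: [30, 10]
BINARY_OP - → 30 - 10 = 20. Stack: [20]
LOAD_FAST_LOAD_FAST a,a → push 11,11. Stack: [20, 11, 11]
BINARY_OP + → 11 + 11 = 22. Stack: [20, 22]
BINARY_OP % → 20 % 22 = 20. Stack: [20]
STORE_FAST z → z=20. Stack: []
LOAD_FAST z → push 20. Stack: [20]
RETURN_VALUE → return 20.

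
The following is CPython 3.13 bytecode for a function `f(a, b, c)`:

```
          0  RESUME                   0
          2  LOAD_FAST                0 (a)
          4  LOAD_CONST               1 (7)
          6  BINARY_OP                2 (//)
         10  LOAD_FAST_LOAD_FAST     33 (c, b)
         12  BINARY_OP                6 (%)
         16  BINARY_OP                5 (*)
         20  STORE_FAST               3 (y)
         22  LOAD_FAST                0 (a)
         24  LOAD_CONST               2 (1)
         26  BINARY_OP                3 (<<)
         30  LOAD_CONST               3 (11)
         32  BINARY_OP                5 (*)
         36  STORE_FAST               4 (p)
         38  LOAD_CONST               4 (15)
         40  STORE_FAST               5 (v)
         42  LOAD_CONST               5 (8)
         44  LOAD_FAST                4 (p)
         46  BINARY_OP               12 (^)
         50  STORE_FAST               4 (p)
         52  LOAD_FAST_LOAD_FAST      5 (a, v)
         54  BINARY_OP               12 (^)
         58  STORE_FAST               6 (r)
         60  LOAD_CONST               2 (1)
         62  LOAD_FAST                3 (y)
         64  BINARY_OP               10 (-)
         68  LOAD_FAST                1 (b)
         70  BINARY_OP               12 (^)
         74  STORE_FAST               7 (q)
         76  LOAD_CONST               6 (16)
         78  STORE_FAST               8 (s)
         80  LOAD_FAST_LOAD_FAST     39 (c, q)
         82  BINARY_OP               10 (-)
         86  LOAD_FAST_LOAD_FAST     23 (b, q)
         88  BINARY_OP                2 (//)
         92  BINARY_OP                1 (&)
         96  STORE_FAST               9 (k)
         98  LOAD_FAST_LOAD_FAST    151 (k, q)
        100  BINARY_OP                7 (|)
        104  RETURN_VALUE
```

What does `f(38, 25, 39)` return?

-89

LOAD_FAST a → push 38. Stack: [38]
LOAD_CONST → push 7. Stack: [38, 7]
BINARY_OP // → 38 // 7 = 5. Stack: [5]
LOAD_FAST_LOAD_FAST c,b → push 39,25. Stack: [5, 39, 25]
BINARY_OP % → 39 % 25 = 14. Stack: [5, 14]
BINARY_OP * → 5 * 14 = 70. Stack: [70]
STORE_FAST y → y=70. Stack: []
LOAD_FAST a → push 38. Stack: [38]
LOAD_CONST → push 1. Stack: [38, 1]
BINARY_OP << → 38 << 1 = 76. Stack: [76]
LOAD_CONST → push 11. Stack: [76, 11]
BINARY_OP * → 76 * 11 = 836. Stack: [836]
STORE_FAST p → p=836. Stack: []
LOAD_CONST → push 15. Stack: [15]
STORE_FAST v → v=15. Stack: []
LOAD_CONST → push 8. Stack: [8]
LOAD_FAST p → push 836. Stack: [8, 836]
BINARY_OP ^ → 8 ^ 836 = 844. Stack: [844]
STORE_FAST p → p=844. Stack: []
LOAD_FAST_LOAD_FAST a,v → push 38,15. Stack: [38, 15]
BINARY_OP ^ → 38 ^ 15 = 41. Stack: [41]
STORE_FAST r → r=41. Stack: []
LOAD_CONST → push 1. Stack: [1]
LOAD_FAST y → push 70. Stack: [1, 70]
BINARY_OP - → 1 - 70 = -69. Stack: [-69]
LOAD_FAST b → push 25. Stack: [-69, 25]
BINARY_OP ^ → -69 ^ 25 = -94. Stack: [-94]
STORE_FAST q → q=-94. Stack: []
LOAD_CONST → push 16. Stack: [16]
STORE_FAST s → s=16. Stack: []
LOAD_FAST_LOAD_FAST c,q → push 39,-94. Stack: [39, -94]
BINARY_OP - → 39 - -94 = 133. Stack: [133]
LOAD_FAST_LOAD_FAST b,q → push 25,-94. Stack: [133, 25, -94]
BINARY_OP // → 25 // -94 = -1. Stack: [133, -1]
BINARY_OP & → 133 & -1 = 133. Stack: [133]
STORE_FAST k → k=133. Stack: []
LOAD_FAST_LOAD_FAST k,q → push 133,-94. Stack: [133, -94]
BINARY_OP | → 133 | -94 = -89. Stack: [-89]
RETURN_VALUE → return -89.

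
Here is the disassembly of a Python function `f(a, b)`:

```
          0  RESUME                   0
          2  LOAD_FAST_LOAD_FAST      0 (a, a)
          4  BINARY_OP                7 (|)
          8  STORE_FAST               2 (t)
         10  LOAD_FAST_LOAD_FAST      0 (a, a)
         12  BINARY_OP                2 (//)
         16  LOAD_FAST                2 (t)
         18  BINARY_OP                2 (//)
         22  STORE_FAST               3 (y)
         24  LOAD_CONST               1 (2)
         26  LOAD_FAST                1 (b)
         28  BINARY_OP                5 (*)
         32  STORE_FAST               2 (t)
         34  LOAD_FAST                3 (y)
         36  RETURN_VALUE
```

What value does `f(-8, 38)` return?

LOAD_FAST_LOAD_FAST a,a → push -8,-8. Stack: [-8, -8]
BINARY_OP | → -8 | -8 = -8. Stack: [-8]
STORE_FAST t → t=-8. Stack: []
LOAD_FAST_LOAD_FAST a,a → push -8,-8. Stack: [-8, -8]
BINARY_OP // → -8 // -8 = 1. Stack: [1]
LOAD_FAST t → push -8. Stack: [1, -8]
BINARY_OP // → 1 // -8 = -1. Stack: [-1]
STORE_FAST y → y=-1. Stack: []
LOAD_CONST → push 2. Stack: [2]
LOAD_FAST b → push 38. Stack: [2, 38]
BINARY_OP * → 2 * 38 = 76. Stack: [76]
STORE_FAST t → t=76. Stack: []
LOAD_FAST y → push -1. Stack: [-1]
RETURN_VALUE → return -1.

-1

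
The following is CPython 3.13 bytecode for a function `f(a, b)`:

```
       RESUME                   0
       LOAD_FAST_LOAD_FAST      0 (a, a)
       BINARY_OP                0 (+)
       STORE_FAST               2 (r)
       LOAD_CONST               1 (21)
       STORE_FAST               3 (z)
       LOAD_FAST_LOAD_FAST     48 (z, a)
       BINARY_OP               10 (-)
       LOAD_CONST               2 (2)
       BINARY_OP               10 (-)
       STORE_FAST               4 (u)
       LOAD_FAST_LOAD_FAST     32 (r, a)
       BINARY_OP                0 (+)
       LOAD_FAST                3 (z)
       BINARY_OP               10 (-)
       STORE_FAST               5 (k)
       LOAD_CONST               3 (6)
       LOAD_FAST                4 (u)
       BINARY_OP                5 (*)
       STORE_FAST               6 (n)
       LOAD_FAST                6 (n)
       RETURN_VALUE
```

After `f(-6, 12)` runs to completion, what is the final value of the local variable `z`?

LOAD_FAST_LOAD_FAST a,a → push -6,-6. Stack: [-6, -6]
BINARY_OP + → -6 + -6 = -12. Stack: [-12]
STORE_FAST r → r=-12. Stack: []
LOAD_CONST → push 21. Stack: [21]
STORE_FAST z → z=21. Stack: []
LOAD_FAST_LOAD_FAST z,a → push 21,-6. Stack: [21, -6]
BINARY_OP - → 21 - -6 = 27. Stack: [27]
LOAD_CONST → push 2. Stack: [27, 2]
BINARY_OP - → 27 - 2 = 25. Stack: [25]
STORE_FAST u → u=25. Stack: []
LOAD_FAST_LOAD_FAST r,a → push -12,-6. Stack: [-12, -6]
BINARY_OP + → -12 + -6 = -18. Stack: [-18]
LOAD_FAST z → push 21. Stack: [-18, 21]
BINARY_OP - → -18 - 21 = -39. Stack: [-39]
STORE_FAST k → k=-39. Stack: []
LOAD_CONST → push 6. Stack: [6]
LOAD_FAST u → push 25. Stack: [6, 25]
BINARY_OP * → 6 * 25 = 150. Stack: [150]
STORE_FAST n → n=150. Stack: []
LOAD_FAST n → push 150. Stack: [150]
RETURN_VALUE → return 150.

21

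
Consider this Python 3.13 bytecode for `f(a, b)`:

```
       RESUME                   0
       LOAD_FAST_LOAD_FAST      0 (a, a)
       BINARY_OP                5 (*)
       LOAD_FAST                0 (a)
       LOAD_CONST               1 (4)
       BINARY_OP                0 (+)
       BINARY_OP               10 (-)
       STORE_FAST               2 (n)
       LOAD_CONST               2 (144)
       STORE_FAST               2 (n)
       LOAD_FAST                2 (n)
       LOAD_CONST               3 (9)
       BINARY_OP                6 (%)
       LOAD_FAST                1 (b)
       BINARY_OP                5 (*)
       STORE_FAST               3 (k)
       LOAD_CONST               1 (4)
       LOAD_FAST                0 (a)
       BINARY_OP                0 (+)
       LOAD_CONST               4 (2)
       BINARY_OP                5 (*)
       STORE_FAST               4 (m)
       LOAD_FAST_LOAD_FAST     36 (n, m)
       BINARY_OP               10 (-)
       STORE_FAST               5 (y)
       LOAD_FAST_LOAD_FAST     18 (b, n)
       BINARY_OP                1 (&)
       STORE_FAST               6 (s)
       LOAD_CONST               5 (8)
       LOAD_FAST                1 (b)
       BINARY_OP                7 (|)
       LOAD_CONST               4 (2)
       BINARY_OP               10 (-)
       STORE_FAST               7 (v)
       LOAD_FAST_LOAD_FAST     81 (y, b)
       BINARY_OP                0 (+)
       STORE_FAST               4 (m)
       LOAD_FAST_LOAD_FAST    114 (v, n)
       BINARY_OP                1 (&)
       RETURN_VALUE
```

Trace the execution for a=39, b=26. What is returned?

LOAD_FAST_LOAD_FAST a,a → push 39,39. Stack: [39, 39]
BINARY_OP * → 39 * 39 = 1521. Stack: [1521]
LOAD_FAST a → push 39. Stack: [1521, 39]
LOAD_CONST → push 4. Stack: [1521, 39, 4]
BINARY_OP + → 39 + 4 = 43. Stack: [1521, 43]
BINARY_OP - → 1521 - 43 = 1478. Stack: [1478]
STORE_FAST n → n=1478. Stack: []
LOAD_CONST → push 144. Stack: [144]
STORE_FAST n → n=144. Stack: []
LOAD_FAST n → push 144. Stack: [144]
LOAD_CONST → push 9. Stack: [144, 9]
BINARY_OP % → 144 % 9 = 0. Stack: [0]
LOAD_FAST b → push 26. Stack: [0, 26]
BINARY_OP * → 0 * 26 = 0. Stack: [0]
STORE_FAST k → k=0. Stack: []
LOAD_CONST → push 4. Stack: [4]
LOAD_FAST a → push 39. Stack: [4, 39]
BINARY_OP + → 4 + 39 = 43. Stack: [43]
LOAD_CONST → push 2. Stack: [43, 2]
BINARY_OP * → 43 * 2 = 86. Stack: [86]
STORE_FAST m → m=86. Stack: []
LOAD_FAST_LOAD_FAST n,m → push 144,86. Stack: [144, 86]
BINARY_OP - → 144 - 86 = 58. Stack: [58]
STORE_FAST y → y=58. Stack: []
LOAD_FAST_LOAD_FAST b,n → push 26,144. Stack: [26, 144]
BINARY_OP & → 26 & 144 = 16. Stack: [16]
STORE_FAST s → s=16. Stack: []
LOAD_CONST → push 8. Stack: [8]
LOAD_FAST b → push 26. Stack: [8, 26]
BINARY_OP | → 8 | 26 = 26. Stack: [26]
LOAD_CONST → push 2. Stack: [26, 2]
BINARY_OP - → 26 - 2 = 24. Stack: [24]
STORE_FAST v → v=24. Stack: []
LOAD_FAST_LOAD_FAST y,b → push 58,26. Stack: [58, 26]
BINARY_OP + → 58 + 26 = 84. Stack: [84]
STORE_FAST m → m=84. Stack: []
LOAD_FAST_LOAD_FAST v,n → push 24,144. Stack: [24, 144]
BINARY_OP & → 24 & 144 = 16. Stack: [16]
RETURN_VALUE → return 16.

16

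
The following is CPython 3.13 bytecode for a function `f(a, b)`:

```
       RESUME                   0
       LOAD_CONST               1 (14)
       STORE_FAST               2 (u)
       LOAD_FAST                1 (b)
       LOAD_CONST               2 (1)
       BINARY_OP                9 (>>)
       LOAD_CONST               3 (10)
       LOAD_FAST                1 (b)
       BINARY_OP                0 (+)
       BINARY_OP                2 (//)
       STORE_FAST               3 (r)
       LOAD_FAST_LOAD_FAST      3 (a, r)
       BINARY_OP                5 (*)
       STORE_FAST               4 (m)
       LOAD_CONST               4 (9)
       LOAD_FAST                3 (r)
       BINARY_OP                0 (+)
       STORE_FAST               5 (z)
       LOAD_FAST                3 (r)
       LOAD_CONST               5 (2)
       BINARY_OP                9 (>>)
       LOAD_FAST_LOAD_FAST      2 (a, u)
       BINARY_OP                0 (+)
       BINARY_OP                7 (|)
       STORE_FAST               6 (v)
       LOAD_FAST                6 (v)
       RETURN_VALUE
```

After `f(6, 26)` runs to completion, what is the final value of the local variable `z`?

LOAD_CONST → push 14. Stack: [14]
STORE_FAST u → u=14. Stack: []
LOAD_FAST b → push 26. Stack: [26]
LOAD_CONST → push 1. Stack: [26, 1]
BINARY_OP >> → 26 >> 1 = 13. Stack: [13]
LOAD_CONST → push 10. Stack: [13, 10]
LOAD_FAST b → push 26. Stack: [13, 10, 26]
BINARY_OP + → 10 + 26 = 36. Stack: [13, 36]
BINARY_OP // → 13 // 36 = 0. Stack: [0]
STORE_FAST r → r=0. Stack: []
LOAD_FAST_LOAD_FAST a,r → push 6,0. Stack: [6, 0]
BINARY_OP * → 6 * 0 = 0. Stack: [0]
STORE_FAST m → m=0. Stack: []
LOAD_CONST → push 9. Stack: [9]
LOAD_FAST r → push 0. Stack: [9, 0]
BINARY_OP + → 9 + 0 = 9. Stack: [9]
STORE_FAST z → z=9. Stack: []
LOAD_FAST r → push 0. Stack: [0]
LOAD_CONST → push 2. Stack: [0, 2]
BINARY_OP >> → 0 >> 2 = 0. Stack: [0]
LOAD_FAST_LOAD_FAST a,u → push 6,14. Stack: [0, 6, 14]
BINARY_OP + → 6 + 14 = 20. Stack: [0, 20]
BINARY_OP | → 0 | 20 = 20. Stack: [20]
STORE_FAST v → v=20. Stack: []
LOAD_FAST v → push 20. Stack: [20]
RETURN_VALUE → return 20.

9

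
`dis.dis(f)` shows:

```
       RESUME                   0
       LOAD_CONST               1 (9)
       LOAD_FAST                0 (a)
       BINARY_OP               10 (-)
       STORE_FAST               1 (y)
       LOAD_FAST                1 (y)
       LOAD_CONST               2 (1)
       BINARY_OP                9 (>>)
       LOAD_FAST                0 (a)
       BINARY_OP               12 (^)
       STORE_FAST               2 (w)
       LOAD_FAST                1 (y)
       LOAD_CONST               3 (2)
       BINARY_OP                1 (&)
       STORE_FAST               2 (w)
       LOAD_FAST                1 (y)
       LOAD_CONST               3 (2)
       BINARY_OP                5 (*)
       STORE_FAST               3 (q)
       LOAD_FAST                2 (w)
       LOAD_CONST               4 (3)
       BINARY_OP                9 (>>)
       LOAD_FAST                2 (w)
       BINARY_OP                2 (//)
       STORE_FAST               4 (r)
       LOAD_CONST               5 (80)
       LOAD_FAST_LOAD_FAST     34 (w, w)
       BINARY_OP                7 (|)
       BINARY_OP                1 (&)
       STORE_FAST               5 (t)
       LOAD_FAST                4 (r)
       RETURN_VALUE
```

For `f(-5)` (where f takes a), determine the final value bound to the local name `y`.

LOAD_CONST → push 9. Stack: [9]
LOAD_FAST a → push -5. Stack: [9, -5]
BINARY_OP - → 9 - -5 = 14. Stack: [14]
STORE_FAST y → y=14. Stack: []
LOAD_FAST y → push 14. Stack: [14]
LOAD_CONST → push 1. Stack: [14, 1]
BINARY_OP >> → 14 >> 1 = 7. Stack: [7]
LOAD_FAST a → push -5. Stack: [7, -5]
BINARY_OP ^ → 7 ^ -5 = -4. Stack: [-4]
STORE_FAST w → w=-4. Stack: []
LOAD_FAST y → push 14. Stack: [14]
LOAD_CONST → push 2. Stack: [14, 2]
BINARY_OP & → 14 & 2 = 2. Stack: [2]
STORE_FAST w → w=2. Stack: []
LOAD_FAST y → push 14. Stack: [14]
LOAD_CONST → push 2. Stack: [14, 2]
BINARY_OP * → 14 * 2 = 28. Stack: [28]
STORE_FAST q → q=28. Stack: []
LOAD_FAST w → push 2. Stack: [2]
LOAD_CONST → push 3. Stack: [2, 3]
BINARY_OP >> → 2 >> 3 = 0. Stack: [0]
LOAD_FAST w → push 2. Stack: [0, 2]
BINARY_OP // → 0 // 2 = 0. Stack: [0]
STORE_FAST r → r=0. Stack: []
LOAD_CONST → push 80. Stack: [80]
LOAD_FAST_LOAD_FAST w,w → push 2,2. Stack: [80, 2, 2]
BINARY_OP | → 2 | 2 = 2. Stack: [80, 2]
BINARY_OP & → 80 & 2 = 0. Stack: [0]
STORE_FAST t → t=0. Stack: []
LOAD_FAST r → push 0. Stack: [0]
RETURN_VALUE → return 0.

14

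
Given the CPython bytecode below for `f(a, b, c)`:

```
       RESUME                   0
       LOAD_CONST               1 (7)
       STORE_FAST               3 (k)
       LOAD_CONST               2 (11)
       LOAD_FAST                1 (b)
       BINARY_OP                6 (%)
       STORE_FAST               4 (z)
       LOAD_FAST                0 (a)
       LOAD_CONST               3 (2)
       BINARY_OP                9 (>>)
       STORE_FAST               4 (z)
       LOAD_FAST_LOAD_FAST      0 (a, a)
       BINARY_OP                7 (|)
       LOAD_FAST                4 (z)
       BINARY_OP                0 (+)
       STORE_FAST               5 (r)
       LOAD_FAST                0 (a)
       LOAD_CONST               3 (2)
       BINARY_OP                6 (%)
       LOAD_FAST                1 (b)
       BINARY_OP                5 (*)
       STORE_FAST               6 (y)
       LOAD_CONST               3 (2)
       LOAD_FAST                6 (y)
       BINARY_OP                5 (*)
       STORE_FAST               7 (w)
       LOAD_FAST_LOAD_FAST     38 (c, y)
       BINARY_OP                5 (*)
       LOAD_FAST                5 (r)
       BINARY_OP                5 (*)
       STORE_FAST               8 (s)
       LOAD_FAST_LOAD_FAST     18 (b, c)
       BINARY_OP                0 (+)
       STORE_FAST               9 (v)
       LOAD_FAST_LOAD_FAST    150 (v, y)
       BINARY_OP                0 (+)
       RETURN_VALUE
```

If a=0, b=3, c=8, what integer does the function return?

LOAD_CONST → push 7. Stack: [7]
STORE_FAST k → k=7. Stack: []
LOAD_CONST → push 11. Stack: [11]
LOAD_FAST b → push 3. Stack: [11, 3]
BINARY_OP % → 11 % 3 = 2. Stack: [2]
STORE_FAST z → z=2. Stack: []
LOAD_FAST a → push 0. Stack: [0]
LOAD_CONST → push 2. Stack: [0, 2]
BINARY_OP >> → 0 >> 2 = 0. Stack: [0]
STORE_FAST z → z=0. Stack: []
LOAD_FAST_LOAD_FAST a,a → push 0,0. Stack: [0, 0]
BINARY_OP | → 0 | 0 = 0. Stack: [0]
LOAD_FAST z → push 0. Stack: [0, 0]
BINARY_OP + → 0 + 0 = 0. Stack: [0]
STORE_FAST r → r=0. Stack: []
LOAD_FAST a → push 0. Stack: [0]
LOAD_CONST → push 2. Stack: [0, 2]
BINARY_OP % → 0 % 2 = 0. Stack: [0]
LOAD_FAST b → push 3. Stack: [0, 3]
BINARY_OP * → 0 * 3 = 0. Stack: [0]
STORE_FAST y → y=0. Stack: []
LOAD_CONST → push 2. Stack: [2]
LOAD_FAST y → push 0. Stack: [2, 0]
BINARY_OP * → 2 * 0 = 0. Stack: [0]
STORE_FAST w → w=0. Stack: []
LOAD_FAST_LOAD_FAST c,y → push 8,0. Stack: [8, 0]
BINARY_OP * → 8 * 0 = 0. Stack: [0]
LOAD_FAST r → push 0. Stack: [0, 0]
BINARY_OP * → 0 * 0 = 0. Stack: [0]
STORE_FAST s → s=0. Stack: []
LOAD_FAST_LOAD_FAST b,c → push 3,8. Stack: [3, 8]
BINARY_OP + → 3 + 8 = 11. Stack: [11]
STORE_FAST v → v=11. Stack: []
LOAD_FAST_LOAD_FAST v,y → push 11,0. Stack: [11, 0]
BINARY_OP + → 11 + 0 = 11. Stack: [11]
RETURN_VALUE → return 11.

11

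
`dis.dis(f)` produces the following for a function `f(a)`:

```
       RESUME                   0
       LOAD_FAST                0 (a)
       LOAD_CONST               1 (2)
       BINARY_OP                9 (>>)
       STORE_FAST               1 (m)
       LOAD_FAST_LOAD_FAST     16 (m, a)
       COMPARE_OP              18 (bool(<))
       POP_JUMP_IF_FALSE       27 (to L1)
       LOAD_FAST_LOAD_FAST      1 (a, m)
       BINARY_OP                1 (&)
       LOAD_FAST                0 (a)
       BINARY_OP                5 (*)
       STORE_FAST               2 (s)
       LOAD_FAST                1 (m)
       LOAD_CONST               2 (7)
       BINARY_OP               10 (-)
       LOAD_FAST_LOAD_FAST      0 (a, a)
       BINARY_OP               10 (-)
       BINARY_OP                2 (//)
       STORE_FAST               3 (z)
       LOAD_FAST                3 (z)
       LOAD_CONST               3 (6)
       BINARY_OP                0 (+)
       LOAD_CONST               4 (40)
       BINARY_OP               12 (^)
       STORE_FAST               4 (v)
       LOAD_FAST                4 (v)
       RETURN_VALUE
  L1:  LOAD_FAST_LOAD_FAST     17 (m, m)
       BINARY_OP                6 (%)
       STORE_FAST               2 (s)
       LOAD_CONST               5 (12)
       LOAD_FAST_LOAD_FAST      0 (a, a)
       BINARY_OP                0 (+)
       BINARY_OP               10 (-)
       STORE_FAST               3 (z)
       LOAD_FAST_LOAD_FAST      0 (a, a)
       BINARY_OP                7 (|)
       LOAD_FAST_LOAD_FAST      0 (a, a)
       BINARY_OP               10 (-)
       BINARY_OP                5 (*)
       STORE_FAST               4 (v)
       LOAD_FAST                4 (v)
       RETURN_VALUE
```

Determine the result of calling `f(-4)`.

LOAD_FAST a → push -4. Stack: [-4]
LOAD_CONST → push 2. Stack: [-4, 2]
BINARY_OP >> → -4 >> 2 = -1. Stack: [-1]
STORE_FAST m → m=-1. Stack: []
LOAD_FAST_LOAD_FAST m,a → push -1,-4. Stack: [-1, -4]
COMPARE_OP bool(<) → -1 vs -4 = False. Stack: [False]
POP_JUMP_IF_FALSE → pop False; jump. Stack: []
LOAD_FAST_LOAD_FAST m,m → push -1,-1. Stack: [-1, -1]
BINARY_OP % → -1 % -1 = 0. Stack: [0]
STORE_FAST s → s=0. Stack: []
LOAD_CONST → push 12. Stack: [12]
LOAD_FAST_LOAD_FAST a,a → push -4,-4. Stack: [12, -4, -4]
BINARY_OP + → -4 + -4 = -8. Stack: [12, -8]
BINARY_OP - → 12 - -8 = 20. Stack: [20]
STORE_FAST z → z=20. Stack: []
LOAD_FAST_LOAD_FAST a,a → push -4,-4. Stack: [-4, -4]
BINARY_OP | → -4 | -4 = -4. Stack: [-4]
LOAD_FAST_LOAD_FAST a,a → push -4,-4. Stack: [-4, -4, -4]
BINARY_OP - → -4 - -4 = 0. Stack: [-4, 0]
BINARY_OP * → -4 * 0 = 0. Stack: [0]
STORE_FAST v → v=0. Stack: []
LOAD_FAST v → push 0. Stack: [0]
RETURN_VALUE → return 0.

0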